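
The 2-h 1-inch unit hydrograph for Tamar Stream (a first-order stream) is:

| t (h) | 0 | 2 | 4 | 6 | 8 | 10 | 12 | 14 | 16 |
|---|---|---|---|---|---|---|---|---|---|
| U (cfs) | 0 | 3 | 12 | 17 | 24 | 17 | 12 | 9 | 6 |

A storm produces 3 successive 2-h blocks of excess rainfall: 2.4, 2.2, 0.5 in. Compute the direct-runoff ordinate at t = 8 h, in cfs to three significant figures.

Q ≈ 101 cfs

By discrete convolution, Q_j = Σ (P_i / 1 in) · U_{j−i}.
At t = 8 h (j=4): Q = (2.4/1)·24 + (2.2/1)·17 + (0.5/1)·12 = 101 cfs.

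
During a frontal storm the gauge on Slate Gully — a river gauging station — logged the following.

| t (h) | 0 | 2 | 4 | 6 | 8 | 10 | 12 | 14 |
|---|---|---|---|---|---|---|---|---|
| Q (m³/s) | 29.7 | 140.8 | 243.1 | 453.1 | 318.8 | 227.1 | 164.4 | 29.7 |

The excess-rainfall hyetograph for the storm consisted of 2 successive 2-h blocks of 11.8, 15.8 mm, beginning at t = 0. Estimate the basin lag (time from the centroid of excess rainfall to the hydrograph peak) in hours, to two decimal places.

t_L ≈ 3.86 h

Centroid of excess rainfall: t_c = Σ P_i·t̄_i / ΣP_i = 2.1449 h (block centres at 1, 3 h).
Hydrograph peak occurs at t = 6 h, so basin lag t_L = 6 − 2.1449 = 3.86 h.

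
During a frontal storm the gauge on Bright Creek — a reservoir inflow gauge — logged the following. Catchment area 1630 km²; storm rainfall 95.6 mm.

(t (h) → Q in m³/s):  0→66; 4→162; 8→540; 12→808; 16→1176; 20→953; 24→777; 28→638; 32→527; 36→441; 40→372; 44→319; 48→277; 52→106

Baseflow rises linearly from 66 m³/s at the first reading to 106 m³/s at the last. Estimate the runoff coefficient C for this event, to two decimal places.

ΣQ_DR = 5958 m³/s; V = ΣQ_DR·Δt = 8.580 × 10^7 m³.
Runoff depth d = V / A = 52.64 mm.
C = d / P = 52.64 / 95.6 = 0.55.

C ≈ 0.55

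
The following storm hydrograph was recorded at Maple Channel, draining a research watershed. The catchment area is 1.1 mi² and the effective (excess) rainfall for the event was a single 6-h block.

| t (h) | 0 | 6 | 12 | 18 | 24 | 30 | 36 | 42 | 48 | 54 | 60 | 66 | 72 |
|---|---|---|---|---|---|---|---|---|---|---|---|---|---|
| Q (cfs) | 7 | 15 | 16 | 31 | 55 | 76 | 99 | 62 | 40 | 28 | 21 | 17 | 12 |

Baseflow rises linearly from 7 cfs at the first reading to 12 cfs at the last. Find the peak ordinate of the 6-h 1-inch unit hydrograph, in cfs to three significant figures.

U_p ≈ 29.8 cfs

Direct runoff: 0.00, 7.58, 8.17, 22.75, 46.33, 66.92, 89.50, 52.08, 29.67, 17.25, 9.83, 5.42, 0.00 cfs; ΣQ_DR = 355.5 cfs, peak = 89.50 cfs.
Runoff depth d = ΣQ_DR·Δt / A = 355.5 × 21600 / (1.1 mi²) = 3.005 in.
The 1-inch UH is the DRH scaled by (1 in)/d, so U_p = 89.50 × 1/3.005 = 29.8 cfs.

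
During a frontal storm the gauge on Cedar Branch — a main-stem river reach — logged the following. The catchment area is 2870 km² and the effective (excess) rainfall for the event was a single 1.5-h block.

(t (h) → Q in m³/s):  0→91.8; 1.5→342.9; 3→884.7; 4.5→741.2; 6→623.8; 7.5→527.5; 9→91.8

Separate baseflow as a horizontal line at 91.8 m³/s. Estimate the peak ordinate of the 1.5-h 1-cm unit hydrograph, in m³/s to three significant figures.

U_p ≈ 1580 m³/s

Direct runoff: 0.0, 251.1, 792.9, 649.4, 532.0, 435.7, 0.0 m³/s; ΣQ_DR = 2661 m³/s, peak = 792.9 m³/s.
Runoff depth d = ΣQ_DR·Δt / A = 2661 × 5400 / (2870 km²) = 5.007 mm.
The 1-cm UH is the DRH scaled by (10 mm)/d, so U_p = 792.9 × 10/5.007 = 1580 m³/s.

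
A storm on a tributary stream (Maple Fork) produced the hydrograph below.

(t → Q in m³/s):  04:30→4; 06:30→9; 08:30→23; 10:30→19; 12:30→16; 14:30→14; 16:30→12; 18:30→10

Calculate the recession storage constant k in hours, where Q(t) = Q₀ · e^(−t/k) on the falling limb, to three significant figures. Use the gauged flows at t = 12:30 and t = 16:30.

k ≈ 13.9 h

On the falling limb, Q drops from 16 to 12 m³/s between t = 12:30 and t = 16:30 (Δt = 4 h).
k = −Δt / ln(Q₂/Q₁) = −4 / ln(12/16) = 13.9 h.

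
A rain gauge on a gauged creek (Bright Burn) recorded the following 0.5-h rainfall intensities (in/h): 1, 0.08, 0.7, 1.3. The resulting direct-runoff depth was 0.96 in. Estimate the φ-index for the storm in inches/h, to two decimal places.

Only the 3 blocks with intensity above φ contribute runoff: 1, 0.7, 1.3 in/h.
Σ(I−φ)·Δt = d  ⇒  (1+0.7+1.3 − 3φ)·0.5 = 0.96
φ = (3.000 − 0.96/0.5) / 3 = 0.36 in/h.

φ ≈ 0.36 in/h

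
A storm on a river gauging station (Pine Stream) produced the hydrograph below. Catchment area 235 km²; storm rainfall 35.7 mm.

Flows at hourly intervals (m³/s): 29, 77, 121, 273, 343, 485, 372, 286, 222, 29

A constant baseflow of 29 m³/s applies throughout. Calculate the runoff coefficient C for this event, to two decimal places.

C ≈ 0.84

ΣQ_DR = 1947 m³/s; V = ΣQ_DR·Δt = 7.009 × 10^6 m³.
Runoff depth d = V / A = 29.83 mm.
C = d / P = 29.83 / 35.7 = 0.84.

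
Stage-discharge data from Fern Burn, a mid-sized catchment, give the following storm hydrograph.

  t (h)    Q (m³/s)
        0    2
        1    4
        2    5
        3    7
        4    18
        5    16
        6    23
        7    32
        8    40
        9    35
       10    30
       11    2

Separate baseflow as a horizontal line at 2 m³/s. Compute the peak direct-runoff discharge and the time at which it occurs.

Q_p = 38.0 m³/s at t = 8 h

Subtracting baseflow gives direct-runoff ordinates: 0.0, 2.0, 3.0, 5.0, 16.0, 14.0, 21.0, 30.0, 38.0, 33.0, 28.0, 0.0 m³/s.
The maximum is 38.0 m³/s, occurring at the reading for t = 8 h.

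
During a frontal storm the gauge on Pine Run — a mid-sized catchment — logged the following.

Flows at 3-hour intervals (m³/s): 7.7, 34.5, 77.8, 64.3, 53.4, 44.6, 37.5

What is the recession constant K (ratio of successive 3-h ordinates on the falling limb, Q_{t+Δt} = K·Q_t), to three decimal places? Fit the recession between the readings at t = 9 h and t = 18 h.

Using the recession-limb readings at t = 9 h and t = 18 h: Q falls from 64.3 to 37.5 m³/s over 3 intervals.
K = (Q₂/Q₁)^(1/3) = (37.5/64.3)^(1/3) = 0.835.

K ≈ 0.835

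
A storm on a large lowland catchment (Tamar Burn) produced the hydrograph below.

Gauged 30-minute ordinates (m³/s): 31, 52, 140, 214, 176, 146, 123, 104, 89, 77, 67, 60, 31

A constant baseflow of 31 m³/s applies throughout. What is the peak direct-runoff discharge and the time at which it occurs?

Q_p = 183.0 m³/s at t = 1.5 h

Subtracting baseflow gives direct-runoff ordinates: 0.0, 21.0, 109.0, 183.0, 145.0, 115.0, 92.0, 73.0, 58.0, 46.0, 36.0, 29.0, 0.0 m³/s.
The maximum is 183.0 m³/s, occurring at the reading for t = 1.5 h.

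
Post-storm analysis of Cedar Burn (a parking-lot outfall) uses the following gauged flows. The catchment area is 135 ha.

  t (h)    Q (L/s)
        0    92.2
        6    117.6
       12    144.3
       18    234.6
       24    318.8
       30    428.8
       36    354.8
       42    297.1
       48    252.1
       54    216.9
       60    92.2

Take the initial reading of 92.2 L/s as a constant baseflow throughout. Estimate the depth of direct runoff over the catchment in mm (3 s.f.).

Direct runoff: 0.0, 25.4, 52.1, 142.4, 226.6, 336.6, 262.6, 204.9, 159.9, 124.7, 0.0 L/s; ΣQ_DR = 1535 L/s.
V = ΣQ_DR · Δt = 1535 × 21600 s = 3.316 × 10^7 L.
Over A = 135 ha, depth = V / A = 24.6 mm.

d ≈ 24.6 mm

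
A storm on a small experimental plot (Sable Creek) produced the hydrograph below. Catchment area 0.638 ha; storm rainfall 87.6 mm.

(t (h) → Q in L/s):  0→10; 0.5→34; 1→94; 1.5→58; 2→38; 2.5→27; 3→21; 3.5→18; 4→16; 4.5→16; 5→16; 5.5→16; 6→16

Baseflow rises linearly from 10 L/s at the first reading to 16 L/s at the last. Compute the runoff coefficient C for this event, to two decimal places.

ΣQ_DR = 211.0 L/s; V = ΣQ_DR·Δt = 3.798 × 10^5 L.
Runoff depth d = V / A = 59.53 mm.
C = d / P = 59.53 / 87.6 = 0.68.

C ≈ 0.68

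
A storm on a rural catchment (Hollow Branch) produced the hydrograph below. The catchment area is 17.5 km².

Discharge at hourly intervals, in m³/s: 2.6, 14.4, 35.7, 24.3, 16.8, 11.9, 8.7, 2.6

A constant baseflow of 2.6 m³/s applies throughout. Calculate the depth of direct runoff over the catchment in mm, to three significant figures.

d ≈ 19.8 mm

Direct runoff: 0.0, 11.8, 33.1, 21.7, 14.2, 9.3, 6.1, 0.0 m³/s; ΣQ_DR = 96.20 m³/s.
V = ΣQ_DR · Δt = 96.20 × 3600 s = 3.463 × 10^5 m³.
Over A = 17.5 km², depth = V / A = 19.8 mm.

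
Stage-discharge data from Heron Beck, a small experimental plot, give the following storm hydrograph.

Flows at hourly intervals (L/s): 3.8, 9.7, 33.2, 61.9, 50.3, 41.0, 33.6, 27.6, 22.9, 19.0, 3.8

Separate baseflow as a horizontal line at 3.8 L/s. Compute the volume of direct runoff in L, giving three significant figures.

Direct-runoff ordinates (Q − Q_b): 0.0, 5.9, 29.4, 58.1, 46.5, 37.2, 29.8, 23.8, 19.1, 15.2, 0.0 L/s.
ΣQ_DR = 265.0 L/s.
With Δt = 1 h = 3600 s, V = ΣQ_DR · Δt = 265.0 × 3600 = 9.54 × 10^5 L.

V ≈ 9.54 × 10^5 L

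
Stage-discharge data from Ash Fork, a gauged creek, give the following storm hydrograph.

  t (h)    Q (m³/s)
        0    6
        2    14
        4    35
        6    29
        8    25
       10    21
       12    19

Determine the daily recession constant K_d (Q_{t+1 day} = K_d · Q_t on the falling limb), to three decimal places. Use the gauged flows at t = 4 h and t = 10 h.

K_d ≈ 0.130

Between t = 4 h and t = 10 h the flow falls from 35 to 21 m³/s over 3×2 h = 6 h.
Per-interval ratio K = (21/35)^(1/3) = 0.8434; K_d = K^(24/2) = 0.130.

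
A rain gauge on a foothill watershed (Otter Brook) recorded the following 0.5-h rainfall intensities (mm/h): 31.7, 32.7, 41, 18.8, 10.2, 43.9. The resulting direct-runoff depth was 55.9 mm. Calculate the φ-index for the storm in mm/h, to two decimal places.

Only the 5 blocks with intensity above φ contribute runoff: 31.7, 32.7, 41, 18.8, 43.9 mm/h.
Σ(I−φ)·Δt = d  ⇒  (31.7+32.7+41+18.8+43.9 − 5φ)·0.5 = 55.9
φ = (168.1 − 55.9/0.5) / 5 = 11.26 mm/h.

φ ≈ 11.26 mm/h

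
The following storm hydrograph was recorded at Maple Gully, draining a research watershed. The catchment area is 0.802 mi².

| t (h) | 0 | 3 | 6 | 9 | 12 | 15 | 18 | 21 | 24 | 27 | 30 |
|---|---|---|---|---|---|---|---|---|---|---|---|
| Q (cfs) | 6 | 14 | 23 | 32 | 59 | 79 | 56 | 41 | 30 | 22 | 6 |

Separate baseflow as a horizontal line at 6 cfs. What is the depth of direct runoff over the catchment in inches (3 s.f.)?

d ≈ 1.75 in

Direct runoff: 0.0, 8.0, 17.0, 26.0, 53.0, 73.0, 50.0, 35.0, 24.0, 16.0, 0.0 cfs; ΣQ_DR = 302.0 cfs.
V = ΣQ_DR · Δt = 302.0 × 10800 s = 3.262 × 10^6 ft³.
Over A = 0.802 mi², depth = V / A = 1.75 in.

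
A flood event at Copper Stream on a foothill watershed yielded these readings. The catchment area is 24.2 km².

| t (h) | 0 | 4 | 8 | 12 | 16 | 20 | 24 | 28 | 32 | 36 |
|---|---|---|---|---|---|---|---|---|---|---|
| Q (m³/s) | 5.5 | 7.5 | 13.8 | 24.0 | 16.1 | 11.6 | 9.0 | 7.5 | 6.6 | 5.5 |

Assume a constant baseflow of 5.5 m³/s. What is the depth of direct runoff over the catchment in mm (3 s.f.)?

Direct runoff: 0.0, 2.0, 8.3, 18.5, 10.6, 6.1, 3.5, 2.0, 1.1, 0.0 m³/s; ΣQ_DR = 52.10 m³/s.
V = ΣQ_DR · Δt = 52.10 × 14400 s = 7.502 × 10^5 m³.
Over A = 24.2 km², depth = V / A = 31.0 mm.

d ≈ 31.0 mm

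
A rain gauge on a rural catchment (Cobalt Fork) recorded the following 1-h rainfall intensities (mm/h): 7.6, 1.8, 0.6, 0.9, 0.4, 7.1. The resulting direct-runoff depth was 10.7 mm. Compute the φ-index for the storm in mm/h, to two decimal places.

Only the 2 blocks with intensity above φ contribute runoff: 7.6, 7.1 mm/h.
Σ(I−φ)·Δt = d  ⇒  (7.6+7.1 − 2φ)·1 = 10.7
φ = (14.70 − 10.7/1) / 2 = 2.00 mm/h.

φ ≈ 2.00 mm/h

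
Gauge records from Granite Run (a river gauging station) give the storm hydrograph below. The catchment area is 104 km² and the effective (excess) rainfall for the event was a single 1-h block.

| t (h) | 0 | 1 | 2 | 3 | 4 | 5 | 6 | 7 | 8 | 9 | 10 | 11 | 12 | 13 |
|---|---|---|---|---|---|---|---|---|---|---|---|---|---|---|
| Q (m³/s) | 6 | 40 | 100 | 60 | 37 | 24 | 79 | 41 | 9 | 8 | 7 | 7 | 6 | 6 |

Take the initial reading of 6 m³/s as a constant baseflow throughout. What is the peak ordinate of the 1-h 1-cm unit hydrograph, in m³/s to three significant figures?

U_p ≈ 78.5 m³/s

Direct runoff: 0.0, 34.0, 94.0, 54.0, 31.0, 18.0, 73.0, 35.0, 3.0, 2.0, 1.0, 1.0, 0.0, 0.0 m³/s; ΣQ_DR = 346.0 m³/s, peak = 94.0 m³/s.
Runoff depth d = ΣQ_DR·Δt / A = 346.0 × 3600 / (104 km²) = 11.98 mm.
The 1-cm UH is the DRH scaled by (10 mm)/d, so U_p = 94.0 × 10/11.98 = 78.5 m³/s.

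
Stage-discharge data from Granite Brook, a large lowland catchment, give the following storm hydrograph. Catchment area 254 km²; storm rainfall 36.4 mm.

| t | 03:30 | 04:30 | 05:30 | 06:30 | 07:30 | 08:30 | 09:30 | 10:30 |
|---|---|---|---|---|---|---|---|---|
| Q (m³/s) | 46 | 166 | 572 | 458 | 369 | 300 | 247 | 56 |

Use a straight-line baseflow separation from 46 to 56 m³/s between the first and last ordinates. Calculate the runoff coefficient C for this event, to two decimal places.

C ≈ 0.70

ΣQ_DR = 1806 m³/s; V = ΣQ_DR·Δt = 6.502 × 10^6 m³.
Runoff depth d = V / A = 25.60 mm.
C = d / P = 25.60 / 36.4 = 0.70.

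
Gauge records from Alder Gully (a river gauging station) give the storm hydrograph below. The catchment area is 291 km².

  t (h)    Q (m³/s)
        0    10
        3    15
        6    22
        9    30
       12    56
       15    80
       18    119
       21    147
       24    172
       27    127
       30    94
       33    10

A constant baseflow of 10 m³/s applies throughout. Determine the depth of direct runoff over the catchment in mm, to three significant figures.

d ≈ 28.3 mm

Direct runoff: 0.0, 5.0, 12.0, 20.0, 46.0, 70.0, 109.0, 137.0, 162.0, 117.0, 84.0, 0.0 m³/s; ΣQ_DR = 762.0 m³/s.
V = ΣQ_DR · Δt = 762.0 × 10800 s = 8.230 × 10^6 m³.
Over A = 291 km², depth = V / A = 28.3 mm.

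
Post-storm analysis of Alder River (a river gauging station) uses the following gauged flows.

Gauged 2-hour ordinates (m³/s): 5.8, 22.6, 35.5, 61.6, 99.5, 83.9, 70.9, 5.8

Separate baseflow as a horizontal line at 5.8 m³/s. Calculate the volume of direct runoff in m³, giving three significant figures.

Direct-runoff ordinates (Q − Q_b): 0.0, 16.8, 29.7, 55.8, 93.7, 78.1, 65.1, 0.0 m³/s.
ΣQ_DR = 339.2 m³/s.
With Δt = 2 h = 7200 s, V = ΣQ_DR · Δt = 339.2 × 7200 = 2.44 × 10^6 m³.

V ≈ 2.44 × 10^6 m³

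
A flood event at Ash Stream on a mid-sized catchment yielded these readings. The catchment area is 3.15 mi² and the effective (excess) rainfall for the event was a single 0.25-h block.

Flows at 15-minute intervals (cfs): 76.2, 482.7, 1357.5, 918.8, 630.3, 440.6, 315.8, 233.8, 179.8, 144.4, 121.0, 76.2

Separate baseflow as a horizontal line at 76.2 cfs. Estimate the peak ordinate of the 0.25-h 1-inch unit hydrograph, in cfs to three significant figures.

Direct runoff: 0.0, 406.5, 1281.3, 842.6, 554.1, 364.4, 239.6, 157.6, 103.6, 68.2, 44.8, 0.0 cfs; ΣQ_DR = 4063 cfs, peak = 1281.3 cfs.
Runoff depth d = ΣQ_DR·Δt / A = 4063 × 900 / (3.15 mi²) = 0.4996 in.
The 1-inch UH is the DRH scaled by (1 in)/d, so U_p = 1281.3 × 1/0.4996 = 2560 cfs.

U_p ≈ 2560 cfs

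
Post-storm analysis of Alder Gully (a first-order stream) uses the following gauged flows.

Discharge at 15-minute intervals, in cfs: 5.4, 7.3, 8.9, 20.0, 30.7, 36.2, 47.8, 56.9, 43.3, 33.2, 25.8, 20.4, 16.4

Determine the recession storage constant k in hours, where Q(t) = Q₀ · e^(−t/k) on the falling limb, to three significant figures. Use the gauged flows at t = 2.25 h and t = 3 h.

k ≈ 1.06 h

On the falling limb, Q drops from 33.2 to 16.4 cfs between t = 2.25 h and t = 3 h (Δt = 0.75 h).
k = −Δt / ln(Q₂/Q₁) = −0.75 / ln(16.4/33.2) = 1.06 h.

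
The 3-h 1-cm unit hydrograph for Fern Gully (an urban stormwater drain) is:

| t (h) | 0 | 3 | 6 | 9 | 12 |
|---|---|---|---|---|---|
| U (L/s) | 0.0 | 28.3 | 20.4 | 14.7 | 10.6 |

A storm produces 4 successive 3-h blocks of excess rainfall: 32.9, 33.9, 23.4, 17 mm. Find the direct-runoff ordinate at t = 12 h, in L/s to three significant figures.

Q ≈ 181 L/s

By discrete convolution, Q_j = Σ (P_i / 10 mm) · U_{j−i}.
At t = 12 h (j=4): Q = (32.9/10)·10.6 + (33.9/10)·14.7 + (23.4/10)·20.4 + (17/10)·28.3 = 181 L/s.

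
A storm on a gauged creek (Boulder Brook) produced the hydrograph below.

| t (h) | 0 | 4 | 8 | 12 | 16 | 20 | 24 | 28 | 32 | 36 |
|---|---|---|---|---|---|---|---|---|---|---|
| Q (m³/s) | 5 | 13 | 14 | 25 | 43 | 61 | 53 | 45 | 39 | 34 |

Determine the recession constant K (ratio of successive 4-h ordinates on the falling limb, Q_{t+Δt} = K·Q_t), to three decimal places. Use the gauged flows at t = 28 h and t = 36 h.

Using the recession-limb readings at t = 28 h and t = 36 h: Q falls from 45 to 34 m³/s over 2 intervals.
K = (Q₂/Q₁)^(1/2) = (34/45)^(1/2) = 0.869.

K ≈ 0.869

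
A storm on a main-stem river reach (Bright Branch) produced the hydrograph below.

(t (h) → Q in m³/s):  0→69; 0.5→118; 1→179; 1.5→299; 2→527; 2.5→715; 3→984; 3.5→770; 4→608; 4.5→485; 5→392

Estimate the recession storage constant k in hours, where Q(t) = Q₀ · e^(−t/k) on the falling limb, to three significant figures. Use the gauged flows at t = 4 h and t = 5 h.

On the falling limb, Q drops from 608 to 392 m³/s between t = 4 h and t = 5 h (Δt = 1 h).
k = −Δt / ln(Q₂/Q₁) = −1 / ln(392/608) = 2.28 h.

k ≈ 2.28 h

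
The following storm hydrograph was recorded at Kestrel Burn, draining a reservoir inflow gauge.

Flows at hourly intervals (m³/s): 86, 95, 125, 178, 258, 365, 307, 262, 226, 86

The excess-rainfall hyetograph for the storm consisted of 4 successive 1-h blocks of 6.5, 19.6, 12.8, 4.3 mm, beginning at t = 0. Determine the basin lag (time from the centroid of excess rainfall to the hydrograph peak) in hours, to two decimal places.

Centroid of excess rainfall: t_c = Σ P_i·t̄_i / ΣP_i = 1.8449 h (block centres at 0.5, 1.5, 2.5, 3.5 h).
Hydrograph peak occurs at t = 5 h, so basin lag t_L = 5 − 1.8449 = 3.16 h.

t_L ≈ 3.16 h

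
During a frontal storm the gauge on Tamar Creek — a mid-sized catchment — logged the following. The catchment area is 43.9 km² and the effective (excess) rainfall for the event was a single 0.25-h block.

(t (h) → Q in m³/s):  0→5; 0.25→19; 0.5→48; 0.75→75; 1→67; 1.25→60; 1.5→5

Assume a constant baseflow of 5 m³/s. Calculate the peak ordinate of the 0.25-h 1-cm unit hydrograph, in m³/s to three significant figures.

Direct runoff: 0.0, 14.0, 43.0, 70.0, 62.0, 55.0, 0.0 m³/s; ΣQ_DR = 244.0 m³/s, peak = 70.0 m³/s.
Runoff depth d = ΣQ_DR·Δt / A = 244.0 × 900 / (43.9 km²) = 5.002 mm.
The 1-cm UH is the DRH scaled by (10 mm)/d, so U_p = 70.0 × 10/5.002 = 140 m³/s.

U_p ≈ 140 m³/s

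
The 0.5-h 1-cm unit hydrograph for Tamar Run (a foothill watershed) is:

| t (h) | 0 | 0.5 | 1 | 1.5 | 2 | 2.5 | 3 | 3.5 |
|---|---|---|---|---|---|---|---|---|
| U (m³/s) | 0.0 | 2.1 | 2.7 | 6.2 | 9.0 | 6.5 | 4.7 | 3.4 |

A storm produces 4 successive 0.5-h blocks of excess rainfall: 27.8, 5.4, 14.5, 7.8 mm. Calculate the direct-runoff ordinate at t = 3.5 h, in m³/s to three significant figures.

By discrete convolution, Q_j = Σ (P_i / 10 mm) · U_{j−i}.
At t = 3.5 h (j=7): Q = (27.8/10)·3.4 + (5.4/10)·4.7 + (14.5/10)·6.5 + (7.8/10)·9.0 = 28.4 m³/s.

Q ≈ 28.4 m³/s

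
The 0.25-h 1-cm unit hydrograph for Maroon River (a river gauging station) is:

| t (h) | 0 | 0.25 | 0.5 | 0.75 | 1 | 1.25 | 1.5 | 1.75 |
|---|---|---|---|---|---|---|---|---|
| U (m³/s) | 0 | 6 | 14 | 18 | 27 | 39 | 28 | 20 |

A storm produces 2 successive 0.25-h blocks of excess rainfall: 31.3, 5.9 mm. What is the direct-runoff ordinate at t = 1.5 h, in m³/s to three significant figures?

By discrete convolution, Q_j = Σ (P_i / 10 mm) · U_{j−i}.
At t = 1.5 h (j=6): Q = (31.3/10)·28 + (5.9/10)·39 = 111 m³/s.

Q ≈ 111 m³/s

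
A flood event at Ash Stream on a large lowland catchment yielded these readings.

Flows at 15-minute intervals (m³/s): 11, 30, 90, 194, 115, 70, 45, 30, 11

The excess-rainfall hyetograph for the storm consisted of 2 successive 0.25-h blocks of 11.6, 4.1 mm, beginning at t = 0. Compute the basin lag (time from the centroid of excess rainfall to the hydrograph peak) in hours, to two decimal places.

Centroid of excess rainfall: t_c = Σ P_i·t̄_i / ΣP_i = 0.1903 h (block centres at 0.125, 0.375 h).
Hydrograph peak occurs at t = 0.75 h, so basin lag t_L = 0.75 − 0.1903 = 0.56 h.

t_L ≈ 0.56 h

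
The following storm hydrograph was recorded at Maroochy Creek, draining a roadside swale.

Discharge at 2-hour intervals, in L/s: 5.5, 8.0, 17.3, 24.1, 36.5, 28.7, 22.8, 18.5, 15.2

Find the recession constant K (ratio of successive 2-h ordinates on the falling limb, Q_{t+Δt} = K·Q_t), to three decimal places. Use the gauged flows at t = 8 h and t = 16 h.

Using the recession-limb readings at t = 8 h and t = 16 h: Q falls from 36.5 to 15.2 L/s over 4 intervals.
K = (Q₂/Q₁)^(1/4) = (15.2/36.5)^(1/4) = 0.803.

K ≈ 0.803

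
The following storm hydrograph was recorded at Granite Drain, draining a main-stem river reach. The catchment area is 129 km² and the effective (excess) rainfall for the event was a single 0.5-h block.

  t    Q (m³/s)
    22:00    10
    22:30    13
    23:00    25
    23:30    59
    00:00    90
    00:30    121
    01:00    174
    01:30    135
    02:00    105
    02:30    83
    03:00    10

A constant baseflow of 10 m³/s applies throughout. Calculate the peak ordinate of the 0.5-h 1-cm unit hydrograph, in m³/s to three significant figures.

Direct runoff: 0.0, 3.0, 15.0, 49.0, 80.0, 111.0, 164.0, 125.0, 95.0, 73.0, 0.0 m³/s; ΣQ_DR = 715.0 m³/s, peak = 164.0 m³/s.
Runoff depth d = ΣQ_DR·Δt / A = 715.0 × 1800 / (129 km²) = 9.977 mm.
The 1-cm UH is the DRH scaled by (10 mm)/d, so U_p = 164.0 × 10/9.977 = 164 m³/s.

U_p ≈ 164 m³/s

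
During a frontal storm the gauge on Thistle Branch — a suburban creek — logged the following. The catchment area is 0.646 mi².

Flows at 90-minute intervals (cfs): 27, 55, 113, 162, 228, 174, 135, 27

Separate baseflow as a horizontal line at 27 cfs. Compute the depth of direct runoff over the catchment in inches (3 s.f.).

Direct runoff: 0.0, 28.0, 86.0, 135.0, 201.0, 147.0, 108.0, 0.0 cfs; ΣQ_DR = 705.0 cfs.
V = ΣQ_DR · Δt = 705.0 × 5400 s = 3.807 × 10^6 ft³.
Over A = 0.646 mi², depth = V / A = 2.54 in.

d ≈ 2.54 in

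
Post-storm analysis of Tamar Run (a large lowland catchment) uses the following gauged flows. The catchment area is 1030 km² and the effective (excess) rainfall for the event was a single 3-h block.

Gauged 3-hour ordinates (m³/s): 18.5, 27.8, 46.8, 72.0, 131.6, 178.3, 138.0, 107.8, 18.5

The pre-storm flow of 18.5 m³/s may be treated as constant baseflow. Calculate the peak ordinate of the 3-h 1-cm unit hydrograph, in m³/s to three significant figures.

Direct runoff: 0.0, 9.3, 28.3, 53.5, 113.1, 159.8, 119.5, 89.3, 0.0 m³/s; ΣQ_DR = 572.8 m³/s, peak = 159.8 m³/s.
Runoff depth d = ΣQ_DR·Δt / A = 572.8 × 10800 / (1030 km²) = 6.006 mm.
The 1-cm UH is the DRH scaled by (10 mm)/d, so U_p = 159.8 × 10/6.006 = 266 m³/s.

U_p ≈ 266 m³/s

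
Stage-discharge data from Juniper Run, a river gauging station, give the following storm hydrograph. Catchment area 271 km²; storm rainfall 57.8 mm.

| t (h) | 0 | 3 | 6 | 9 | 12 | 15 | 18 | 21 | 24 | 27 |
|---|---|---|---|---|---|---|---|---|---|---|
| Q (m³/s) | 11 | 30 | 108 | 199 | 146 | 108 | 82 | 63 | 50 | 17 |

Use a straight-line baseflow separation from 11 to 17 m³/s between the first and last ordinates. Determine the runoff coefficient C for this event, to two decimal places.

ΣQ_DR = 674.0 m³/s; V = ΣQ_DR·Δt = 7.279 × 10^6 m³.
Runoff depth d = V / A = 26.86 mm.
C = d / P = 26.86 / 57.8 = 0.46.

C ≈ 0.46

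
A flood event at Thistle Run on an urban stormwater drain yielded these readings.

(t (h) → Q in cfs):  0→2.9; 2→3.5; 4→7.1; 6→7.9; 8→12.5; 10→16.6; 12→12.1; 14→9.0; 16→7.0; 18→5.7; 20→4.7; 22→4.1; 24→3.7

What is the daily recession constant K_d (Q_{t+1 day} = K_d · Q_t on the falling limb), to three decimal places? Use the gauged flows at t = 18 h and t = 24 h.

K_d ≈ 0.178

Between t = 18 h and t = 24 h the flow falls from 5.7 to 3.7 cfs over 3×2 h = 6 h.
Per-interval ratio K = (3.7/5.7)^(1/3) = 0.8658; K_d = K^(24/2) = 0.178.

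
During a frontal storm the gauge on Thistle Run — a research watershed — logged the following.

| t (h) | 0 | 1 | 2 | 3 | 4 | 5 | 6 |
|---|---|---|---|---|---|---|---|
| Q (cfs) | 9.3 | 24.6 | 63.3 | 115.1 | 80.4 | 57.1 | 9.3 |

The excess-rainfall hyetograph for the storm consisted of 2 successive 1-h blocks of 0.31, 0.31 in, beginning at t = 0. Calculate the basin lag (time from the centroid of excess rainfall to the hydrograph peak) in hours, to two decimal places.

Centroid of excess rainfall: t_c = Σ P_i·t̄_i / ΣP_i = 1.0000 h (block centres at 0.5, 1.5 h).
Hydrograph peak occurs at t = 3 h, so basin lag t_L = 3 − 1.0000 = 2.00 h.

t_L ≈ 2.00 h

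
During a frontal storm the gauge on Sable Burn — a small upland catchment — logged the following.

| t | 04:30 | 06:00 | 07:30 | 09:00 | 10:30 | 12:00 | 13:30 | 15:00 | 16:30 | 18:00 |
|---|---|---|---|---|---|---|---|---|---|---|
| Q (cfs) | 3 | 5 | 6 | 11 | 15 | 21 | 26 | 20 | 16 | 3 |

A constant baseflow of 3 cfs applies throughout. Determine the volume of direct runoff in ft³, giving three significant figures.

V ≈ 5.18 × 10^5 ft³

Direct-runoff ordinates (Q − Q_b): 0.0, 2.0, 3.0, 8.0, 12.0, 18.0, 23.0, 17.0, 13.0, 0.0 cfs.
ΣQ_DR = 96.00 cfs.
With Δt = 1.5 h = 5400 s, V = ΣQ_DR · Δt = 96.00 × 5400 = 5.18 × 10^5 ft³.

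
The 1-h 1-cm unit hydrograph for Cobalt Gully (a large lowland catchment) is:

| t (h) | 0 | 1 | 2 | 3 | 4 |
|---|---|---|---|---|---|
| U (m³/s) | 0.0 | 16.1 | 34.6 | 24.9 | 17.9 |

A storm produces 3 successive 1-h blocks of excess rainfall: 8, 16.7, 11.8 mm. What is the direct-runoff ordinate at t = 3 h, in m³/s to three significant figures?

Q ≈ 96.7 m³/s

By discrete convolution, Q_j = Σ (P_i / 10 mm) · U_{j−i}.
At t = 3 h (j=3): Q = (8/10)·24.9 + (16.7/10)·34.6 + (11.8/10)·16.1 = 96.7 m³/s.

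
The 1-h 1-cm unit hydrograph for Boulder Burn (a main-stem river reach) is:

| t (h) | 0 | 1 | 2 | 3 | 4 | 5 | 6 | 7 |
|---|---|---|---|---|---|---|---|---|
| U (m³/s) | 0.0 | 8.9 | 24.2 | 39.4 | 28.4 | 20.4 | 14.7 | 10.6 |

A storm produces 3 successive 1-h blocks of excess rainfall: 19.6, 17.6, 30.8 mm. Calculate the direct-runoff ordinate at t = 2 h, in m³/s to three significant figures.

By discrete convolution, Q_j = Σ (P_i / 10 mm) · U_{j−i}.
At t = 2 h (j=2): Q = (19.6/10)·24.2 + (17.6/10)·8.9 + (30.8/10)·0.0 = 63.1 m³/s.

Q ≈ 63.1 m³/s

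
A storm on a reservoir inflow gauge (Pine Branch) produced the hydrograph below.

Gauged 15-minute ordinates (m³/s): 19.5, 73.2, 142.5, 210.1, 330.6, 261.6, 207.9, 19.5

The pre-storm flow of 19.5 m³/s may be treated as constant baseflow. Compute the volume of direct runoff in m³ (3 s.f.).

V ≈ 9.98 × 10^5 m³

Direct-runoff ordinates (Q − Q_b): 0.0, 53.7, 123.0, 190.6, 311.1, 242.1, 188.4, 0.0 m³/s.
ΣQ_DR = 1109 m³/s.
With Δt = 0.25 h = 900 s, V = ΣQ_DR · Δt = 1109 × 900 = 9.98 × 10^5 m³.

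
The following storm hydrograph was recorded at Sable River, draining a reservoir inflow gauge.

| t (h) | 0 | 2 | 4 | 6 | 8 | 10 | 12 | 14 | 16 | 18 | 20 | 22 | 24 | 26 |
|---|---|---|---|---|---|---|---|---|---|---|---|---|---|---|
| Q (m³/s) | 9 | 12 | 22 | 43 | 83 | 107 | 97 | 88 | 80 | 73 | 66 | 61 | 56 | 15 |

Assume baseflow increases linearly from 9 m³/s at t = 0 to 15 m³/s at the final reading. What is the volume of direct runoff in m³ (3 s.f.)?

Direct-runoff ordinates (Q − Q_b): 0.00, 2.54, 12.08, 32.62, 72.15, 95.69, 85.23, 75.77, 67.31, 59.85, 52.38, 46.92, 41.46, 0.00 m³/s.
ΣQ_DR = 644.0 m³/s.
With Δt = 2 h = 7200 s, V = ΣQ_DR · Δt = 644.0 × 7200 = 4.64 × 10^6 m³.

V ≈ 4.64 × 10^6 m³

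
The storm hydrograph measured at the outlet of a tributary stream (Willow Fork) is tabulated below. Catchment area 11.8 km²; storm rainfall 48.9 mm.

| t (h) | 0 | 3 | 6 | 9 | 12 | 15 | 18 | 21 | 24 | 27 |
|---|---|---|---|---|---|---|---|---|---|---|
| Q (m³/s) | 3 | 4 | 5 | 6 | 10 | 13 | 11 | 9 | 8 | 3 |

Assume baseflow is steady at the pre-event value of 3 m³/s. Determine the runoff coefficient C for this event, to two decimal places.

C ≈ 0.79

ΣQ_DR = 42.00 m³/s; V = ΣQ_DR·Δt = 4.536 × 10^5 m³.
Runoff depth d = V / A = 38.44 mm.
C = d / P = 38.44 / 48.9 = 0.79.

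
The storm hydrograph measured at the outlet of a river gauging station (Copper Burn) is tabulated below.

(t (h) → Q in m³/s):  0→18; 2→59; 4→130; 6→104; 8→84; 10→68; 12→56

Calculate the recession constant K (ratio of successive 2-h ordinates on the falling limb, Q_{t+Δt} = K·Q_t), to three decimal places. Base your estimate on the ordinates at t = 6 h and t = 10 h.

Using the recession-limb readings at t = 6 h and t = 10 h: Q falls from 104 to 68 m³/s over 2 intervals.
K = (Q₂/Q₁)^(1/2) = (68/104)^(1/2) = 0.809.

K ≈ 0.809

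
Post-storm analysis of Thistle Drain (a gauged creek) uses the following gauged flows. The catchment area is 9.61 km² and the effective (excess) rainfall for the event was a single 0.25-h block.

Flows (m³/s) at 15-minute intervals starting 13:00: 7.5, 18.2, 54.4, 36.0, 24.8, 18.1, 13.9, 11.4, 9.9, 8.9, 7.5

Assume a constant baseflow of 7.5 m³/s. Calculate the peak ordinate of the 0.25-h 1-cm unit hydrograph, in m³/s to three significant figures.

U_p ≈ 39.1 m³/s

Direct runoff: 0.0, 10.7, 46.9, 28.5, 17.3, 10.6, 6.4, 3.9, 2.4, 1.4, 0.0 m³/s; ΣQ_DR = 128.1 m³/s, peak = 46.9 m³/s.
Runoff depth d = ΣQ_DR·Δt / A = 128.1 × 900 / (9.61 km²) = 12.00 mm.
The 1-cm UH is the DRH scaled by (10 mm)/d, so U_p = 46.9 × 10/12.00 = 39.1 m³/s.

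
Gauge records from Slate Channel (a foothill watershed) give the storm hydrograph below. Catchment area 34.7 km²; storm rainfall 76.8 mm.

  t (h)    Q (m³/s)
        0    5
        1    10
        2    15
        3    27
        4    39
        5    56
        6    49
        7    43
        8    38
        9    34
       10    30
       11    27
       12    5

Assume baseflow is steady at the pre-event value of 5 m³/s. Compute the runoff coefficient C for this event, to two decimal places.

C ≈ 0.42

ΣQ_DR = 313.0 m³/s; V = ΣQ_DR·Δt = 1.127 × 10^6 m³.
Runoff depth d = V / A = 32.47 mm.
C = d / P = 32.47 / 76.8 = 0.42.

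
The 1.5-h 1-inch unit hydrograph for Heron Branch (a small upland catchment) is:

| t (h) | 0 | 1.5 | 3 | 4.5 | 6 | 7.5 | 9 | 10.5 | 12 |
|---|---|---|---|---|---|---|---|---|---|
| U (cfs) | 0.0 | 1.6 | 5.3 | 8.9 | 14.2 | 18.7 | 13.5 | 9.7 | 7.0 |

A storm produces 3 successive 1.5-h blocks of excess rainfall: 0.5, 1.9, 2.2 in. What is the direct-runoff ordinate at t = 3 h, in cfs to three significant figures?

Q ≈ 5.69 cfs

By discrete convolution, Q_j = Σ (P_i / 1 in) · U_{j−i}.
At t = 3 h (j=2): Q = (0.5/1)·5.3 + (1.9/1)·1.6 + (2.2/1)·0.0 = 5.69 cfs.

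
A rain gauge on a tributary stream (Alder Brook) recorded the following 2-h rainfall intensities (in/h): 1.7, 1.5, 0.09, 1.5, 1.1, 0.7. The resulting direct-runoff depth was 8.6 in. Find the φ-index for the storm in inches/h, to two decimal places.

Only the 5 blocks with intensity above φ contribute runoff: 1.7, 1.5, 1.5, 1.1, 0.7 in/h.
Σ(I−φ)·Δt = d  ⇒  (1.7+1.5+1.5+1.1+0.7 − 5φ)·2 = 8.6
φ = (6.500 − 8.6/2) / 5 = 0.44 in/h.

φ ≈ 0.44 in/h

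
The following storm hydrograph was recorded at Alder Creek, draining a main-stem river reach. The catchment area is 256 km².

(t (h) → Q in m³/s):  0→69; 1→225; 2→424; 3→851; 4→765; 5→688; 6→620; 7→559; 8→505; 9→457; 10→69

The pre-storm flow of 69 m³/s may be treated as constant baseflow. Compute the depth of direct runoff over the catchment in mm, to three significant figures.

d ≈ 62.9 mm

Direct runoff: 0.0, 156.0, 355.0, 782.0, 696.0, 619.0, 551.0, 490.0, 436.0, 388.0, 0.0 m³/s; ΣQ_DR = 4473 m³/s.
V = ΣQ_DR · Δt = 4473 × 3600 s = 1.610 × 10^7 m³.
Over A = 256 km², depth = V / A = 62.9 mm.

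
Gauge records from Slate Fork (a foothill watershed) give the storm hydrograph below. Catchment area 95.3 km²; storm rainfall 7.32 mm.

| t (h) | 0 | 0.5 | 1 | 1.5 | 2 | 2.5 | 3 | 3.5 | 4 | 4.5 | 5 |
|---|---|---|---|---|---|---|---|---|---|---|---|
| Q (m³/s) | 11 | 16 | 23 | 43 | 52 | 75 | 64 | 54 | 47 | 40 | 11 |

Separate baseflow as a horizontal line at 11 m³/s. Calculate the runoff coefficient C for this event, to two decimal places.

C ≈ 0.81

ΣQ_DR = 315.0 m³/s; V = ΣQ_DR·Δt = 5.670 × 10^5 m³.
Runoff depth d = V / A = 5.950 mm.
C = d / P = 5.950 / 7.32 = 0.81.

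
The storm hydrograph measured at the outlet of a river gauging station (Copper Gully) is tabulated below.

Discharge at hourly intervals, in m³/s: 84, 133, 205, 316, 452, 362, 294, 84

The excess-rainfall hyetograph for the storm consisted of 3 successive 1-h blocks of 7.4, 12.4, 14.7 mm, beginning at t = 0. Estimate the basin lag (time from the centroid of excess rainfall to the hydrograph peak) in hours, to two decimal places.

Centroid of excess rainfall: t_c = Σ P_i·t̄_i / ΣP_i = 1.7116 h (block centres at 0.5, 1.5, 2.5 h).
Hydrograph peak occurs at t = 4 h, so basin lag t_L = 4 − 1.7116 = 2.29 h.

t_L ≈ 2.29 h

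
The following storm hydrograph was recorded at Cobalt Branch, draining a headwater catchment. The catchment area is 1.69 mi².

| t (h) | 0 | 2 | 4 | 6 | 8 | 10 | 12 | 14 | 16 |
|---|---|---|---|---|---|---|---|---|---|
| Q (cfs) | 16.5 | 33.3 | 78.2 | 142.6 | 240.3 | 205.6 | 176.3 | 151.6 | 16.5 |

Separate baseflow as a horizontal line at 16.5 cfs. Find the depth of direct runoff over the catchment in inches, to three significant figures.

d ≈ 1.67 in

Direct runoff: 0.0, 16.8, 61.7, 126.1, 223.8, 189.1, 159.8, 135.1, 0.0 cfs; ΣQ_DR = 912.4 cfs.
V = ΣQ_DR · Δt = 912.4 × 7200 s = 6.569 × 10^6 ft³.
Over A = 1.69 mi², depth = V / A = 1.67 in.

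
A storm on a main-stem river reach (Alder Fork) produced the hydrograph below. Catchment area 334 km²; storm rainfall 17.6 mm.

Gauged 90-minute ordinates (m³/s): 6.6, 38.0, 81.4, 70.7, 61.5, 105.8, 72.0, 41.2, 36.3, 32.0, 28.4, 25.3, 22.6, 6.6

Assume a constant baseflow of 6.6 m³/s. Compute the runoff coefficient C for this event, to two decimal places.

ΣQ_DR = 536.0 m³/s; V = ΣQ_DR·Δt = 2.894 × 10^6 m³.
Runoff depth d = V / A = 8.666 mm.
C = d / P = 8.666 / 17.6 = 0.49.

C ≈ 0.49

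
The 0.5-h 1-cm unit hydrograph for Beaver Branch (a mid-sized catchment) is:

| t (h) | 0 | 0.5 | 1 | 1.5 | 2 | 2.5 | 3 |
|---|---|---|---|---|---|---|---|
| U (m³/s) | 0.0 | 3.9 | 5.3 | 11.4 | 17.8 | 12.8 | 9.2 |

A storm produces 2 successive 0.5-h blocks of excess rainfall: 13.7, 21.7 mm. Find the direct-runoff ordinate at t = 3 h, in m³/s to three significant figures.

Q ≈ 40.4 m³/s

By discrete convolution, Q_j = Σ (P_i / 10 mm) · U_{j−i}.
At t = 3 h (j=6): Q = (13.7/10)·9.2 + (21.7/10)·12.8 = 40.4 m³/s.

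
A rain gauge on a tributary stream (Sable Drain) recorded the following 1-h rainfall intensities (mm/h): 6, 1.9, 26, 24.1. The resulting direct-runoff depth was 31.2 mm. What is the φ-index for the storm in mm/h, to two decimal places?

Only the 2 blocks with intensity above φ contribute runoff: 26, 24.1 mm/h.
Σ(I−φ)·Δt = d  ⇒  (26+24.1 − 2φ)·1 = 31.2
φ = (50.10 − 31.2/1) / 2 = 9.45 mm/h.

φ ≈ 9.45 mm/h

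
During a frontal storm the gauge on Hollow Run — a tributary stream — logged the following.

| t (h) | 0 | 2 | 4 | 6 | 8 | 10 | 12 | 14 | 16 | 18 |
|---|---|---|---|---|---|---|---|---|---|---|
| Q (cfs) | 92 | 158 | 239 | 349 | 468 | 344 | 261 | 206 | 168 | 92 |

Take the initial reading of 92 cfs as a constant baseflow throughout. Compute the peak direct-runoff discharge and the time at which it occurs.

Subtracting baseflow gives direct-runoff ordinates: 0.0, 66.0, 147.0, 257.0, 376.0, 252.0, 169.0, 114.0, 76.0, 0.0 cfs.
The maximum is 376.0 cfs, occurring at the reading for t = 8 h.

Q_p = 376.0 cfs at t = 8 h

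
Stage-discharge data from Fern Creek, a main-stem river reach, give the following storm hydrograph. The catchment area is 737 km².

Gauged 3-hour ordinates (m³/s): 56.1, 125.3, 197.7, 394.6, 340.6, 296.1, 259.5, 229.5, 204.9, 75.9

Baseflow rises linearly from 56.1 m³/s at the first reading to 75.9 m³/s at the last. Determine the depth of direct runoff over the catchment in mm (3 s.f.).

Direct runoff: 0.00, 67.00, 137.20, 331.90, 275.70, 229.00, 190.20, 158.00, 131.20, 0.00 m³/s; ΣQ_DR = 1520 m³/s.
V = ΣQ_DR · Δt = 1520 × 10800 s = 1.642 × 10^7 m³.
Over A = 737 km², depth = V / A = 22.3 mm.

d ≈ 22.3 mm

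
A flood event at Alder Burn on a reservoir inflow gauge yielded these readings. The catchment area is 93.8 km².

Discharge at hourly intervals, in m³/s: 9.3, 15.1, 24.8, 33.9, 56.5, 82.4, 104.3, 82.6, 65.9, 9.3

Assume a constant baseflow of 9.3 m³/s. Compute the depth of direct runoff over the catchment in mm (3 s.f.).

Direct runoff: 0.0, 5.8, 15.5, 24.6, 47.2, 73.1, 95.0, 73.3, 56.6, 0.0 m³/s; ΣQ_DR = 391.1 m³/s.
V = ΣQ_DR · Δt = 391.1 × 3600 s = 1.408 × 10^6 m³.
Over A = 93.8 km², depth = V / A = 15.0 mm.

d ≈ 15.0 mm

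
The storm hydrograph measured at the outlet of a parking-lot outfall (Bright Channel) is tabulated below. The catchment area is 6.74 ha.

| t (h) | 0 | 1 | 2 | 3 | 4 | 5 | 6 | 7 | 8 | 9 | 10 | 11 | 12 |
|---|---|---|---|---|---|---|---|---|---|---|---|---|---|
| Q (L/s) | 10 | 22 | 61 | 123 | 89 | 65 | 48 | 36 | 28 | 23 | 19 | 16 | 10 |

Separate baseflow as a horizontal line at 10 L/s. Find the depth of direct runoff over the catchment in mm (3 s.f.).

Direct runoff: 0.0, 12.0, 51.0, 113.0, 79.0, 55.0, 38.0, 26.0, 18.0, 13.0, 9.0, 6.0, 0.0 L/s; ΣQ_DR = 420.0 L/s.
V = ΣQ_DR · Δt = 420.0 × 3600 s = 1.512 × 10^6 L.
Over A = 6.74 ha, depth = V / A = 22.4 mm.

d ≈ 22.4 mm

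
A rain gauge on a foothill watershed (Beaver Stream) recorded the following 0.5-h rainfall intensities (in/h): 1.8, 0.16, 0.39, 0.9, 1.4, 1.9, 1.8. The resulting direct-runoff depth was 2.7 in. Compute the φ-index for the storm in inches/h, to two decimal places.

Only the 5 blocks with intensity above φ contribute runoff: 1.8, 0.9, 1.4, 1.9, 1.8 in/h.
Σ(I−φ)·Δt = d  ⇒  (1.8+0.9+1.4+1.9+1.8 − 5φ)·0.5 = 2.7
φ = (7.800 − 2.7/0.5) / 5 = 0.48 in/h.

φ ≈ 0.48 in/h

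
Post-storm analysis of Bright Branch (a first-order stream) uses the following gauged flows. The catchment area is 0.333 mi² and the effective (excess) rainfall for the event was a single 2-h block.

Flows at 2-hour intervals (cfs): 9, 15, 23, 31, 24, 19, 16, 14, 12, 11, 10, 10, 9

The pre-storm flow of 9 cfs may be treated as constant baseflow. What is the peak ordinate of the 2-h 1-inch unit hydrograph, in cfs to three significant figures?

Direct runoff: 0.0, 6.0, 14.0, 22.0, 15.0, 10.0, 7.0, 5.0, 3.0, 2.0, 1.0, 1.0, 0.0 cfs; ΣQ_DR = 86.00 cfs, peak = 22.0 cfs.
Runoff depth d = ΣQ_DR·Δt / A = 86.00 × 7200 / (0.333 mi²) = 0.8004 in.
The 1-inch UH is the DRH scaled by (1 in)/d, so U_p = 22.0 × 1/0.8004 = 27.5 cfs.

U_p ≈ 27.5 cfs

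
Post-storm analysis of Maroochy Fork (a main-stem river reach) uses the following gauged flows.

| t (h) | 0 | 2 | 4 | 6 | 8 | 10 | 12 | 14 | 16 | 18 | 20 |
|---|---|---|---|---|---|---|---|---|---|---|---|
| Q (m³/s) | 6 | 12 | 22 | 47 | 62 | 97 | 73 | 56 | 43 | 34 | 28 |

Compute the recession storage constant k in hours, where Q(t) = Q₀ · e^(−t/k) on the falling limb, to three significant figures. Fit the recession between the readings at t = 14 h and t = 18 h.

On the falling limb, Q drops from 56 to 34 m³/s between t = 14 h and t = 18 h (Δt = 4 h).
k = −Δt / ln(Q₂/Q₁) = −4 / ln(34/56) = 8.02 h.

k ≈ 8.02 h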